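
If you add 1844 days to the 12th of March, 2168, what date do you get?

March 30, 2173

+365 (one year) → Mar 12, 2169 (1479 left).
+365 (one year) → Mar 12, 2170 (1114 left).
+365 (one year) → Mar 12, 2171 (749 left).
+366 (one year; includes Feb 29, 2172) → Mar 12, 2172 (383 left).
Mar has 31 days: +20 → Apr 1, 2172 (363 left).
Apr has 30 days: +30 → May 1, 2172 (333 left).
May has 31 days: +31 → Jun 1, 2172 (302 left).
Jun has 30 days: +30 → Jul 1, 2172 (272 left).
Jul has 31 days: +31 → Aug 1, 2172 (241 left).
Aug has 31 days: +31 → Sep 1, 2172 (210 left).
Sep has 30 days: +30 → Oct 1, 2172 (180 left).
Oct has 31 days: +31 → Nov 1, 2172 (149 left).
Nov has 30 days: +30 → Dec 1, 2172 (119 left).
Dec has 31 days: +31 → Jan 1, 2173 (88 left).
Jan has 31 days: +31 → Feb 1, 2173 (57 left).
Feb has 28 days: +28 → Mar 1, 2173 (29 left).
+29 → Mar 30, 2173.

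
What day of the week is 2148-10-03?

Thursday

Doomsday rule: the anchor day for the 2100s is Sunday. For year 48: 48÷12 = 4 r 0, and 0÷4 = 0, so 4+0+0 = 4.
Sunday + 4 ≡ Thursday — that's 2148's doomsday.
In October the doomsday date is Oct 10.
Oct 3 is 7 days before Oct 10; 7 mod 7 = 0, so Thursday − 0 = Thursday.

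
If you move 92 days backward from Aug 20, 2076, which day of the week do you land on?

First find the weekday of Aug 20, 2076. Doomsday rule: the anchor day for the 2000s is Tuesday. For year 76: 76÷12 = 6 r 4, and 4÷4 = 1, so 6+4+1 = 11.
Tuesday + 11 ≡ Saturday — that's 2076's doomsday.
In August the doomsday date is Aug 8.
Aug 20 is 12 days after Aug 8; 12 mod 7 = 5, so Saturday + 5 = Thursday.
92 mod 7 = 1, so 92 days before a Thursday is Thursday − 1 = Wednesday.

Wednesday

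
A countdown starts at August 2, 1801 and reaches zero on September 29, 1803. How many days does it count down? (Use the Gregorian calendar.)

Aug 2, 1801 → Aug 2, 1802: 365 days.
Aug 2, 1802 → Aug 2, 1803: 365 days.
Aug 2, 1803 → Sep 2, 1803: 31 days (August has 31).
Sep 2, 1803 → Sep 29, 1803: 27 days.
Total: 788 days.

788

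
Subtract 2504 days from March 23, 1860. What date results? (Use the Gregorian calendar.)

May 15, 1853

−366 (one year; includes Feb 29, 1860) → Mar 23, 1859 (2138 left).
−365 (one year) → Mar 23, 1858 (1773 left).
−365 (one year) → Mar 23, 1857 (1408 left).
−365 (one year) → Mar 23, 1856 (1043 left).
−366 (one year; includes Feb 29, 1856) → Mar 23, 1855 (677 left).
−365 (one year) → Mar 23, 1854 (312 left).
−23 → Feb 28, 1854 (end of Feb, 28 days; 289 left).
−28 → Jan 31, 1854 (end of Jan, 31 days; 261 left).
−31 → Dec 31, 1853 (end of Dec, 31 days; 230 left).
−31 → Nov 30, 1853 (end of Nov, 30 days; 199 left).
−30 → Oct 31, 1853 (end of Oct, 31 days; 169 left).
−31 → Sep 30, 1853 (end of Sep, 30 days; 138 left).
−30 → Aug 31, 1853 (end of Aug, 31 days; 108 left).
−31 → Jul 31, 1853 (end of Jul, 31 days; 77 left).
−31 → Jun 30, 1853 (end of Jun, 30 days; 46 left).
−30 → May 31, 1853 (end of May, 31 days; 16 left).
−16 → May 15, 1853.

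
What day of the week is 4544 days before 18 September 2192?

First find the weekday of Sep 18, 2192. Doomsday rule: the anchor day for the 2100s is Sunday. For year 92: 92÷12 = 7 r 8, and 8÷4 = 2, so 7+8+2 = 17.
Sunday + 17 ≡ Wednesday — that's 2192's doomsday.
In September the doomsday date is Sep 5.
Sep 18 is 13 days after Sep 5; 13 mod 7 = 6, so Wednesday + 6 = Tuesday.
4544 mod 7 = 1, so 4544 days before a Tuesday is Tuesday − 1 = Monday.

Monday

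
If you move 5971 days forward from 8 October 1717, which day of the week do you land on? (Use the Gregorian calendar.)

Friday

Oct 8, 1717 is a Friday.
5971 mod 7 = 0, so 5971 days after a Friday is Friday + 0 = Friday.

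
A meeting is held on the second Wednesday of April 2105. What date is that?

April 1, 2105 is a Wednesday.
The first Wednesday is therefore April 1 (same day).
The second Wednesday is 1 + 1×7 = April 8.

April 8, 2105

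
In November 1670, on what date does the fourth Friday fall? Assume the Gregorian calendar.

November 1, 1670 is a Saturday.
The first Friday is therefore November 7 (6 days later).
The fourth Friday is 7 + 3×7 = November 28.

November 28, 1670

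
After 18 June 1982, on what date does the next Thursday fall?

June 24, 1982

Jun 18, 1982 is a Friday.
From Friday to the next Thursday is 6 days.
Jun 18, 1982 + 6 = Jun 24, 1982.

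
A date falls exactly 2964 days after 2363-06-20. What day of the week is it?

Sunday

First find the weekday of Jun 20, 2363. Doomsday rule: the anchor day for the 2300s is Wednesday. For year 63: 63÷12 = 5 r 3, and 3÷4 = 0, so 5+3+0 = 8.
Wednesday + 8 ≡ Thursday — that's 2363's doomsday.
In June the doomsday date is Jun 6.
Jun 20 is 14 days after Jun 6; 14 mod 7 = 0, so Thursday + 0 = Thursday.
2964 mod 7 = 3, so 2964 days after a Thursday is Thursday + 3 = Sunday.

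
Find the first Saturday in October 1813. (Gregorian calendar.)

October 2, 1813

October 1, 1813 is a Friday.
The first Saturday is therefore October 2 (1 days later).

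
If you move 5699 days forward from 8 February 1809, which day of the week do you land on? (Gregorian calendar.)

Feb 8, 1809 is a Wednesday.
5699 mod 7 = 1, so 5699 days after a Wednesday is Wednesday + 1 = Thursday.

Thursday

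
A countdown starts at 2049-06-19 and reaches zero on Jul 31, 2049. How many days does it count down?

42

Jun 19, 2049 → Jul 19, 2049: 30 days (June has 30).
Jul 19, 2049 → Jul 31, 2049: 12 days.
Total: 42 days.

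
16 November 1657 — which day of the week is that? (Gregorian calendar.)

Friday

Doomsday rule: the anchor day for the 1600s is Tuesday. For year 57: 57÷12 = 4 r 9, and 9÷4 = 2, so 4+9+2 = 15.
Tuesday + 15 ≡ Wednesday — that's 1657's doomsday.
In November the doomsday date is Nov 7.
Nov 16 is 9 days after Nov 7; 9 mod 7 = 2, so Wednesday + 2 = Friday.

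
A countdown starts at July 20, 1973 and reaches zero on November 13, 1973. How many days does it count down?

Jul 20, 1973 → Aug 20, 1973: 31 days (July has 31).
Aug 20, 1973 → Sep 20, 1973: 31 days (August has 31).
Sep 20, 1973 → Oct 20, 1973: 30 days (September has 30).
Oct 20, 1973 → Nov 13, 1973: 24 days.
Total: 116 days.

116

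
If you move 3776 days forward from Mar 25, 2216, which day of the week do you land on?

Mar 25, 2216 is a Monday.
3776 mod 7 = 3, so 3776 days after a Monday is Monday + 3 = Thursday.

Thursday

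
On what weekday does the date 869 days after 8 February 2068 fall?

Feb 8, 2068 is a Wednesday.
869 mod 7 = 1, so 869 days after a Wednesday is Wednesday + 1 = Thursday.

Thursday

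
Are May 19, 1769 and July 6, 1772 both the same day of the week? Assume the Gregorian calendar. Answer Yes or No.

No

From May 19, 1769 to Jul 6, 1772 is 1144 days.
1144 mod 7 = 3, so they are different weekdays.
(May 19, 1769 is a Friday; Jul 6, 1772 is a Monday.)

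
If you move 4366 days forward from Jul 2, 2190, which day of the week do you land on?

First find the weekday of Jul 2, 2190. Doomsday rule: the anchor day for the 2100s is Sunday. For year 90: 90÷12 = 7 r 6, and 6÷4 = 1, so 7+6+1 = 14.
Sunday + 14 ≡ Sunday — that's 2190's doomsday.
In July the doomsday date is Jul 11.
Jul 2 is 9 days before Jul 11; 9 mod 7 = 2, so Sunday − 2 = Friday.
4366 mod 7 = 5, so 4366 days after a Friday is Friday + 5 = Wednesday.

Wednesday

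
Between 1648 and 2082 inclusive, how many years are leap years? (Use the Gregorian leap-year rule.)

106

Multiples of 4 in [1648,2082]: 109.
Of those, multiples of 100: 4 (not leap unless ÷400).
Multiples of 400: 1.
Leap years = 109 − 4 + 1 = 106.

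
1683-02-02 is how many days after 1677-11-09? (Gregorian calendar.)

1911

Nov 9, 1677 → Nov 9, 1678: 365 days.
Nov 9, 1678 → Nov 9, 1679: 365 days.
Nov 9, 1679 → Nov 9, 1680: 366 days (Feb 29, 1680 is in that span).
Nov 9, 1680 → Nov 9, 1681: 365 days.
Nov 9, 1681 → Nov 9, 1682: 365 days.
Nov 9, 1682 → Dec 9, 1682: 30 days (November has 30).
Dec 9, 1682 → Jan 9, 1683: 31 days (December has 31).
Jan 9, 1683 → Feb 2, 1683: 24 days.
Total: 1911 days.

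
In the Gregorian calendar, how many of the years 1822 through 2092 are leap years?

67

Multiples of 4 in [1822,2092]: 68.
Of those, multiples of 100: 2 (not leap unless ÷400).
Multiples of 400: 1.
Leap years = 68 − 2 + 1 = 67.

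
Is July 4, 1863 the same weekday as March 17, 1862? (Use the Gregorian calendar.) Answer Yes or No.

From Mar 17, 1862 to Jul 4, 1863 is 474 days.
474 mod 7 = 5, so they are different weekdays.
(Mar 17, 1862 is a Monday; Jul 4, 1863 is a Saturday.)

No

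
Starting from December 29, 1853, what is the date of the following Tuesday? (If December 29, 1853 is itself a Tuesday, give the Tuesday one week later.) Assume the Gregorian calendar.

Dec 29, 1853 is a Thursday.
From Thursday to the next Tuesday is 5 days.
Dec 29, 1853 + 5 = Jan 3, 1854.

January 3, 1854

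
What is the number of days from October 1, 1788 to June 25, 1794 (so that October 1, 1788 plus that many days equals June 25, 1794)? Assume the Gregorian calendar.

Oct 1, 1788 → Oct 1, 1789: 365 days.
Oct 1, 1789 → Oct 1, 1790: 365 days.
Oct 1, 1790 → Oct 1, 1791: 365 days.
Oct 1, 1791 → Oct 1, 1792: 366 days (Feb 29, 1792 is in that span).
Oct 1, 1792 → Oct 1, 1793: 365 days.
Oct 1, 1793 → Nov 1, 1793: 31 days (October has 31).
Nov 1, 1793 → Dec 1, 1793: 30 days (November has 30).
Dec 1, 1793 → Jan 1, 1794: 31 days (December has 31).
Jan 1, 1794 → Feb 1, 1794: 31 days (January has 31).
Feb 1, 1794 → Mar 1, 1794: 28 days (February has 28).
Mar 1, 1794 → Apr 1, 1794: 31 days (March has 31).
Apr 1, 1794 → May 1, 1794: 30 days (April has 30).
May 1, 1794 → Jun 1, 1794: 31 days (May has 31).
Jun 1, 1794 → Jun 25, 1794: 24 days.
Total: 2093 days.

2093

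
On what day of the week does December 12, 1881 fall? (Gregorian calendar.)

Monday

Doomsday rule: the anchor day for the 1800s is Friday. For year 81: 81÷12 = 6 r 9, and 9÷4 = 2, so 6+9+2 = 17.
Friday + 17 ≡ Monday — that's 1881's doomsday.
In December the doomsday date is Dec 12.
Dec 12 is the doomsday itself: Monday.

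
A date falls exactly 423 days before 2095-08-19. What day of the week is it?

Tuesday

Aug 19, 2095 is a Friday.
423 mod 7 = 3, so 423 days before a Friday is Friday − 3 = Tuesday.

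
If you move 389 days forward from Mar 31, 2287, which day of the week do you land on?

Monday

First find the weekday of Mar 31, 2287. Doomsday rule: the anchor day for the 2200s is Friday. For year 87: 87÷12 = 7 r 3, and 3÷4 = 0, so 7+3+0 = 10.
Friday + 10 ≡ Monday — that's 2287's doomsday.
In March the doomsday date is Mar 14.
Mar 31 is 17 days after Mar 14; 17 mod 7 = 3, so Monday + 3 = Thursday.
389 mod 7 = 4, so 389 days after a Thursday is Thursday + 4 = Monday.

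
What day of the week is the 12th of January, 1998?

Monday

Doomsday rule: the anchor day for the 1900s is Wednesday. For year 98: 98÷12 = 8 r 2, and 2÷4 = 0, so 8+2+0 = 10.
Wednesday + 10 ≡ Saturday — that's 1998's doomsday.
In January the doomsday date is Jan 3 (1998 is not a leap year).
Jan 12 is 9 days after Jan 3; 9 mod 7 = 2, so Saturday + 2 = Monday.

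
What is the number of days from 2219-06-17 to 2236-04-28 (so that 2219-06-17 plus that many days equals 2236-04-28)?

Jun 17, 2219 → Jun 17, 2220: 366 days (Feb 29, 2220 is in that span).
Jun 17, 2220 → Jun 17, 2221: 365 days.
Jun 17, 2221 → Jun 17, 2222: 365 days.
Jun 17, 2222 → Jun 17, 2223: 365 days.
Jun 17, 2223 → Jun 17, 2224: 366 days (Feb 29, 2224 is in that span).
Jun 17, 2224 → Jun 17, 2225: 365 days.
Jun 17, 2225 → Jun 17, 2226: 365 days.
Jun 17, 2226 → Jun 17, 2227: 365 days.
Jun 17, 2227 → Jun 17, 2228: 366 days (Feb 29, 2228 is in that span).
Jun 17, 2228 → Jun 17, 2229: 365 days.
Jun 17, 2229 → Jun 17, 2230: 365 days.
Jun 17, 2230 → Jun 17, 2231: 365 days.
Jun 17, 2231 → Jun 17, 2232: 366 days (Feb 29, 2232 is in that span).
Jun 17, 2232 → Jun 17, 2233: 365 days.
Jun 17, 2233 → Jun 17, 2234: 365 days.
Jun 17, 2234 → Jun 17, 2235: 365 days.
Jun 17, 2235 → Jul 17, 2235: 30 days (June has 30).
Jul 17, 2235 → Aug 17, 2235: 31 days (July has 31).
Aug 17, 2235 → Sep 17, 2235: 31 days (August has 31).
Sep 17, 2235 → Oct 17, 2235: 30 days (September has 30).
Oct 17, 2235 → Nov 17, 2235: 31 days (October has 31).
Nov 17, 2235 → Dec 17, 2235: 30 days (November has 30).
Dec 17, 2235 → Jan 17, 2236: 31 days (December has 31).
Jan 17, 2236 → Feb 17, 2236: 31 days (January has 31).
Feb 17, 2236 → Mar 17, 2236: 29 days (February has 29).
Mar 17, 2236 → Apr 17, 2236: 31 days (March has 31).
Apr 17, 2236 → Apr 28, 2236: 11 days.
Total: 6160 days.

6160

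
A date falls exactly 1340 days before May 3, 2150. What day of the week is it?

Thursday

First find the weekday of May 3, 2150. Doomsday rule: the anchor day for the 2100s is Sunday. For year 50: 50÷12 = 4 r 2, and 2÷4 = 0, so 4+2+0 = 6.
Sunday + 6 ≡ Saturday — that's 2150's doomsday.
In May the doomsday date is May 9.
May 3 is 6 days before May 9; 6 mod 7 = 6, so Saturday − 6 = Sunday.
1340 mod 7 = 3, so 1340 days before a Sunday is Sunday − 3 = Thursday.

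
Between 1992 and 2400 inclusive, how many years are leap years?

100

Multiples of 4 in [1992,2400]: 103.
Of those, multiples of 100: 5 (not leap unless ÷400).
Multiples of 400: 2.
Leap years = 103 − 5 + 2 = 100.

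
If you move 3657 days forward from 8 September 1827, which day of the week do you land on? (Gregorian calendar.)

First find the weekday of Sep 8, 1827. Doomsday rule: the anchor day for the 1800s is Friday. For year 27: 27÷12 = 2 r 3, and 3÷4 = 0, so 2+3+0 = 5.
Friday + 5 ≡ Wednesday — that's 1827's doomsday.
In September the doomsday date is Sep 5.
Sep 8 is 3 days after Sep 5; 3 mod 7 = 3, so Wednesday + 3 = Saturday.
3657 mod 7 = 3, so 3657 days after a Saturday is Saturday + 3 = Tuesday.

Tuesday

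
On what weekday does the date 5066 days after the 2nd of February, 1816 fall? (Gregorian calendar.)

First find the weekday of Feb 2, 1816. Doomsday rule: the anchor day for the 1800s is Friday. For year 16: 16÷12 = 1 r 4, and 4÷4 = 1, so 1+4+1 = 6.
Friday + 6 ≡ Thursday — that's 1816's doomsday.
In February the doomsday date is Feb 29 (1816 is a leap year (divisible by 4)).
Feb 2 is 27 days before Feb 29; 27 mod 7 = 6, so Thursday − 6 = Friday.
5066 mod 7 = 5, so 5066 days after a Friday is Friday + 5 = Wednesday.

Wednesday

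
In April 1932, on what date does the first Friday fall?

April 1, 1932

April 1, 1932 is a Friday.
The first Friday is therefore April 1 (same day).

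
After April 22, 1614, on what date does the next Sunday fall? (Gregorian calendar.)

April 27, 1614

Apr 22, 1614 is a Tuesday.
From Tuesday to the next Sunday is 5 days.
Apr 22, 1614 + 5 = Apr 27, 1614.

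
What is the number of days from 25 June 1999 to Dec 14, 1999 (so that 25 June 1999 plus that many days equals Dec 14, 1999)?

Jun 25, 1999 → Jul 25, 1999: 30 days (June has 30).
Jul 25, 1999 → Aug 25, 1999: 31 days (July has 31).
Aug 25, 1999 → Sep 25, 1999: 31 days (August has 31).
Sep 25, 1999 → Oct 25, 1999: 30 days (September has 30).
Oct 25, 1999 → Nov 25, 1999: 31 days (October has 31).
Nov 25, 1999 → Dec 14, 1999: 19 days.
Total: 172 days.

172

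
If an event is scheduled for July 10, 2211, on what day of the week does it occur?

Wednesday

Doomsday rule: the anchor day for the 2200s is Friday. For year 11: 11÷12 = 0 r 11, and 11÷4 = 2, so 0+11+2 = 13.
Friday + 13 ≡ Thursday — that's 2211's doomsday.
In July the doomsday date is Jul 11.
Jul 10 is 1 day before Jul 11; 1 mod 7 = 1, so Thursday − 1 = Wednesday.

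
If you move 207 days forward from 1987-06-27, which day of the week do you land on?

Wednesday

First find the weekday of Jun 27, 1987. Doomsday rule: the anchor day for the 1900s is Wednesday. For year 87: 87÷12 = 7 r 3, and 3÷4 = 0, so 7+3+0 = 10.
Wednesday + 10 ≡ Saturday — that's 1987's doomsday.
In June the doomsday date is Jun 6.
Jun 27 is 21 days after Jun 6; 21 mod 7 = 0, so Saturday + 0 = Saturday.
207 mod 7 = 4, so 207 days after a Saturday is Saturday + 4 = Wednesday.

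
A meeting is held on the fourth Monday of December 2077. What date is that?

December 1, 2077 is a Wednesday.
The first Monday is therefore December 6 (5 days later).
The fourth Monday is 6 + 3×7 = December 27.

December 27, 2077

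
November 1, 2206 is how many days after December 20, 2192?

Dec 20, 2192 → Dec 20, 2193: 365 days.
Dec 20, 2193 → Dec 20, 2194: 365 days.
Dec 20, 2194 → Dec 20, 2195: 365 days.
Dec 20, 2195 → Dec 20, 2196: 366 days (Feb 29, 2196 is in that span).
Dec 20, 2196 → Dec 20, 2197: 365 days.
Dec 20, 2197 → Dec 20, 2198: 365 days.
Dec 20, 2198 → Dec 20, 2199: 365 days.
Dec 20, 2199 → Dec 20, 2200: 365 days.
Dec 20, 2200 → Dec 20, 2201: 365 days.
Dec 20, 2201 → Dec 20, 2202: 365 days.
Dec 20, 2202 → Dec 20, 2203: 365 days.
Dec 20, 2203 → Dec 20, 2204: 366 days (Feb 29, 2204 is in that span).
Dec 20, 2204 → Dec 20, 2205: 365 days.
Dec 20, 2205 → Jan 20, 2206: 31 days (December has 31).
Jan 20, 2206 → Feb 20, 2206: 31 days (January has 31).
Feb 20, 2206 → Mar 20, 2206: 28 days (February has 28).
Mar 20, 2206 → Apr 20, 2206: 31 days (March has 31).
Apr 20, 2206 → May 20, 2206: 30 days (April has 30).
May 20, 2206 → Jun 20, 2206: 31 days (May has 31).
Jun 20, 2206 → Jul 20, 2206: 30 days (June has 30).
Jul 20, 2206 → Aug 20, 2206: 31 days (July has 31).
Aug 20, 2206 → Sep 20, 2206: 31 days (August has 31).
Sep 20, 2206 → Oct 20, 2206: 30 days (September has 30).
Oct 20, 2206 → Nov 1, 2206: 12 days.
Total: 5063 days.

5063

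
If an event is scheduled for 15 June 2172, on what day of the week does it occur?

Monday

January 1, 2172 is a Wednesday.
Jan 1, 2172 → Feb 1, 2172: 31 days (January has 31).
Feb 1, 2172 → Mar 1, 2172: 29 days (February has 29).
Mar 1, 2172 → Apr 1, 2172: 31 days (March has 31).
Apr 1, 2172 → May 1, 2172: 30 days (April has 30).
May 1, 2172 → Jun 1, 2172: 31 days (May has 31).
Jun 1, 2172 → Jun 15, 2172: 14 days.
Total: 166 days.
166 mod 7 = 5, so Wednesday + 5 = Monday.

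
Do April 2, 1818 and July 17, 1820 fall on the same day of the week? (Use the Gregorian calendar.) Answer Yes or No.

No

From Apr 2, 1818 to Jul 17, 1820 is 837 days.
837 mod 7 = 4, so they are different weekdays.
(Apr 2, 1818 is a Thursday; Jul 17, 1820 is a Monday.)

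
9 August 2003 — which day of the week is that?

Doomsday rule: the anchor day for the 2000s is Tuesday. For year 03: 3÷12 = 0 r 3, and 3÷4 = 0, so 0+3+0 = 3.
Tuesday + 3 ≡ Friday — that's 2003's doomsday.
In August the doomsday date is Aug 8.
Aug 9 is 1 day after Aug 8; 1 mod 7 = 1, so Friday + 1 = Saturday.

Saturday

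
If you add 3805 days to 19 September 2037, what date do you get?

+365 (one year) → Sep 19, 2038 (3440 left).
+365 (one year) → Sep 19, 2039 (3075 left).
+366 (one year; includes Feb 29, 2040) → Sep 19, 2040 (2709 left).
+365 (one year) → Sep 19, 2041 (2344 left).
+365 (one year) → Sep 19, 2042 (1979 left).
+365 (one year) → Sep 19, 2043 (1614 left).
+366 (one year; includes Feb 29, 2044) → Sep 19, 2044 (1248 left).
+365 (one year) → Sep 19, 2045 (883 left).
+365 (one year) → Sep 19, 2046 (518 left).
+365 (one year) → Sep 19, 2047 (153 left).
Sep has 30 days: +12 → Oct 1, 2047 (141 left).
Oct has 31 days: +31 → Nov 1, 2047 (110 left).
Nov has 30 days: +30 → Dec 1, 2047 (80 left).
Dec has 31 days: +31 → Jan 1, 2048 (49 left).
Jan has 31 days: +31 → Feb 1, 2048 (18 left).
+18 → Feb 19, 2048.

February 19, 2048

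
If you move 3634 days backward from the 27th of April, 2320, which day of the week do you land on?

First find the weekday of Apr 27, 2320. Doomsday rule: the anchor day for the 2300s is Wednesday. For year 20: 20÷12 = 1 r 8, and 8÷4 = 2, so 1+8+2 = 11.
Wednesday + 11 ≡ Sunday — that's 2320's doomsday.
In April the doomsday date is Apr 4.
Apr 27 is 23 days after Apr 4; 23 mod 7 = 2, so Sunday + 2 = Tuesday.
3634 mod 7 = 1, so 3634 days before a Tuesday is Tuesday − 1 = Monday.

Monday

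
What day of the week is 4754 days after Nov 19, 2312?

Nov 19, 2312 is a Tuesday.
4754 mod 7 = 1, so 4754 days after a Tuesday is Tuesday + 1 = Wednesday.

Wednesday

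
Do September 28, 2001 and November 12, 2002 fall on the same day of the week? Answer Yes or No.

From Sep 28, 2001 to Nov 12, 2002 is 410 days.
410 mod 7 = 4, so they are different weekdays.
(Sep 28, 2001 is a Friday; Nov 12, 2002 is a Tuesday.)

No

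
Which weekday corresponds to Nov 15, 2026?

January 1, 2026 is a Thursday.
Jan 1, 2026 → Feb 1, 2026: 31 days (January has 31).
Feb 1, 2026 → Mar 1, 2026: 28 days (February has 28).
Mar 1, 2026 → Apr 1, 2026: 31 days (March has 31).
Apr 1, 2026 → May 1, 2026: 30 days (April has 30).
May 1, 2026 → Jun 1, 2026: 31 days (May has 31).
Jun 1, 2026 → Jul 1, 2026: 30 days (June has 30).
Jul 1, 2026 → Aug 1, 2026: 31 days (July has 31).
Aug 1, 2026 → Sep 1, 2026: 31 days (August has 31).
Sep 1, 2026 → Oct 1, 2026: 30 days (September has 30).
Oct 1, 2026 → Nov 1, 2026: 31 days (October has 31).
Nov 1, 2026 → Nov 15, 2026: 14 days.
Total: 318 days.
318 mod 7 = 3, so Thursday + 3 = Sunday.

Sunday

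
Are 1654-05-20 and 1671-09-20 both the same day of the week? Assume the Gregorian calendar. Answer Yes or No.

From May 20, 1654 to Sep 20, 1671 is 6332 days.
6332 mod 7 = 4, so they are different weekdays.
(May 20, 1654 is a Wednesday; Sep 20, 1671 is a Sunday.)

No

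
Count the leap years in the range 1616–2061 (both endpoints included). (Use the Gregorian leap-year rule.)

Multiples of 4 in [1616,2061]: 112.
Of those, multiples of 100: 4 (not leap unless ÷400).
Multiples of 400: 1.
Leap years = 112 − 4 + 1 = 109.

109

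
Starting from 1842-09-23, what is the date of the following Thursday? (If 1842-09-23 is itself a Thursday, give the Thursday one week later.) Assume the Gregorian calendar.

September 29, 1842

Sep 23, 1842 is a Friday.
From Friday to the next Thursday is 6 days.
Sep 23, 1842 + 6 = Sep 29, 1842.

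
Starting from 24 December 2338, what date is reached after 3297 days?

+365 (one year) → Dec 24, 2339 (2932 left).
+366 (one year; includes Feb 29, 2340) → Dec 24, 2340 (2566 left).
+365 (one year) → Dec 24, 2341 (2201 left).
+365 (one year) → Dec 24, 2342 (1836 left).
+365 (one year) → Dec 24, 2343 (1471 left).
+366 (one year; includes Feb 29, 2344) → Dec 24, 2344 (1105 left).
+365 (one year) → Dec 24, 2345 (740 left).
+365 (one year) → Dec 24, 2346 (375 left).
Dec has 31 days: +8 → Jan 1, 2347 (367 left).
Jan has 31 days: +31 → Feb 1, 2347 (336 left).
Feb has 28 days: +28 → Mar 1, 2347 (308 left).
Mar has 31 days: +31 → Apr 1, 2347 (277 left).
Apr has 30 days: +30 → May 1, 2347 (247 left).
May has 31 days: +31 → Jun 1, 2347 (216 left).
Jun has 30 days: +30 → Jul 1, 2347 (186 left).
Jul has 31 days: +31 → Aug 1, 2347 (155 left).
Aug has 31 days: +31 → Sep 1, 2347 (124 left).
Sep has 30 days: +30 → Oct 1, 2347 (94 left).
Oct has 31 days: +31 → Nov 1, 2347 (63 left).
Nov has 30 days: +30 → Dec 1, 2347 (33 left).
Dec has 31 days: +31 → Jan 1, 2348 (2 left).
+2 → Jan 3, 2348.

January 3, 2348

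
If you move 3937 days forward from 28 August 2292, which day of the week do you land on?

First find the weekday of Aug 28, 2292. Doomsday rule: the anchor day for the 2200s is Friday. For year 92: 92÷12 = 7 r 8, and 8÷4 = 2, so 7+8+2 = 17.
Friday + 17 ≡ Monday — that's 2292's doomsday.
In August the doomsday date is Aug 8.
Aug 28 is 20 days after Aug 8; 20 mod 7 = 6, so Monday + 6 = Sunday.
3937 mod 7 = 3, so 3937 days after a Sunday is Sunday + 3 = Wednesday.

Wednesday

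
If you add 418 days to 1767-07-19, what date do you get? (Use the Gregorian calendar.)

+366 (one year; includes Feb 29, 1768) → Jul 19, 1768 (52 left).
Jul has 31 days: +13 → Aug 1, 1768 (39 left).
Aug has 31 days: +31 → Sep 1, 1768 (8 left).
+8 → Sep 9, 1768.

September 9, 1768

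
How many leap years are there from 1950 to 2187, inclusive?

Multiples of 4 in [1950,2187]: 59.
Of those, multiples of 100: 2 (not leap unless ÷400).
Multiples of 400: 1.
Leap years = 59 − 2 + 1 = 58.

58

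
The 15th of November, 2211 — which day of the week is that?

Friday

January 1, 2211 is a Tuesday.
Jan 1, 2211 → Feb 1, 2211: 31 days (January has 31).
Feb 1, 2211 → Mar 1, 2211: 28 days (February has 28).
Mar 1, 2211 → Apr 1, 2211: 31 days (March has 31).
Apr 1, 2211 → May 1, 2211: 30 days (April has 30).
May 1, 2211 → Jun 1, 2211: 31 days (May has 31).
Jun 1, 2211 → Jul 1, 2211: 30 days (June has 30).
Jul 1, 2211 → Aug 1, 2211: 31 days (July has 31).
Aug 1, 2211 → Sep 1, 2211: 31 days (August has 31).
Sep 1, 2211 → Oct 1, 2211: 30 days (September has 30).
Oct 1, 2211 → Nov 1, 2211: 31 days (October has 31).
Nov 1, 2211 → Nov 15, 2211: 14 days.
Total: 318 days.
318 mod 7 = 3, so Tuesday + 3 = Friday.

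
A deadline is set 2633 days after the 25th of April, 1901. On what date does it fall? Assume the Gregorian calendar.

July 10, 1908

+365 (one year) → Apr 25, 1902 (2268 left).
+365 (one year) → Apr 25, 1903 (1903 left).
+366 (one year; includes Feb 29, 1904) → Apr 25, 1904 (1537 left).
+365 (one year) → Apr 25, 1905 (1172 left).
+365 (one year) → Apr 25, 1906 (807 left).
+365 (one year) → Apr 25, 1907 (442 left).
+366 (one year; includes Feb 29, 1908) → Apr 25, 1908 (76 left).
Apr has 30 days: +6 → May 1, 1908 (70 left).
May has 31 days: +31 → Jun 1, 1908 (39 left).
Jun has 30 days: +30 → Jul 1, 1908 (9 left).
+9 → Jul 10, 1908.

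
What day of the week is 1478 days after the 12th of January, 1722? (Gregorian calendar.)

Jan 12, 1722 is a Monday.
1478 mod 7 = 1, so 1478 days after a Monday is Monday + 1 = Tuesday.

Tuesday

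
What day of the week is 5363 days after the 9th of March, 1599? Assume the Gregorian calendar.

First find the weekday of Mar 9, 1599. Doomsday rule: the anchor day for the 1500s is Wednesday. For year 99: 99÷12 = 8 r 3, and 3÷4 = 0, so 8+3+0 = 11.
Wednesday + 11 ≡ Sunday — that's 1599's doomsday.
In March the doomsday date is Mar 14.
Mar 9 is 5 days before Mar 14; 5 mod 7 = 5, so Sunday − 5 = Tuesday.
5363 mod 7 = 1, so 5363 days after a Tuesday is Tuesday + 1 = Wednesday.

Wednesday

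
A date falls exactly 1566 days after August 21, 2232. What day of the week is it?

First find the weekday of Aug 21, 2232. Doomsday rule: the anchor day for the 2200s is Friday. For year 32: 32÷12 = 2 r 8, and 8÷4 = 2, so 2+8+2 = 12.
Friday + 12 ≡ Wednesday — that's 2232's doomsday.
In August the doomsday date is Aug 8.
Aug 21 is 13 days after Aug 8; 13 mod 7 = 6, so Wednesday + 6 = Tuesday.
1566 mod 7 = 5, so 1566 days after a Tuesday is Tuesday + 5 = Sunday.

Sunday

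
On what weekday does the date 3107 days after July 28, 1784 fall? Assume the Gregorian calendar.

Jul 28, 1784 is a Wednesday.
3107 mod 7 = 6, so 3107 days after a Wednesday is Wednesday + 6 = Tuesday.

Tuesday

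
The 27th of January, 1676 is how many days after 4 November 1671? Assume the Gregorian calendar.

Nov 4, 1671 → Nov 4, 1672: 366 days (Feb 29, 1672 is in that span).
Nov 4, 1672 → Nov 4, 1673: 365 days.
Nov 4, 1673 → Nov 4, 1674: 365 days.
Nov 4, 1674 → Nov 4, 1675: 365 days.
Nov 4, 1675 → Dec 4, 1675: 30 days (November has 30).
Dec 4, 1675 → Jan 4, 1676: 31 days (December has 31).
Jan 4, 1676 → Jan 27, 1676: 23 days.
Total: 1545 days.

1545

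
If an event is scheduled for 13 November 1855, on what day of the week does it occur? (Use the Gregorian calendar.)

Tuesday

January 1, 1855 is a Monday.
Jan 1, 1855 → Feb 1, 1855: 31 days (January has 31).
Feb 1, 1855 → Mar 1, 1855: 28 days (February has 28).
Mar 1, 1855 → Apr 1, 1855: 31 days (March has 31).
Apr 1, 1855 → May 1, 1855: 30 days (April has 30).
May 1, 1855 → Jun 1, 1855: 31 days (May has 31).
Jun 1, 1855 → Jul 1, 1855: 30 days (June has 30).
Jul 1, 1855 → Aug 1, 1855: 31 days (July has 31).
Aug 1, 1855 → Sep 1, 1855: 31 days (August has 31).
Sep 1, 1855 → Oct 1, 1855: 30 days (September has 30).
Oct 1, 1855 → Nov 1, 1855: 31 days (October has 31).
Nov 1, 1855 → Nov 13, 1855: 12 days.
Total: 316 days.
316 mod 7 = 1, so Monday + 1 = Tuesday.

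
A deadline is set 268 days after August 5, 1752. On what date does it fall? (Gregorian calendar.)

Aug has 31 days: +27 → Sep 1, 1752 (241 left).
Sep has 30 days: +30 → Oct 1, 1752 (211 left).
Oct has 31 days: +31 → Nov 1, 1752 (180 left).
Nov has 30 days: +30 → Dec 1, 1752 (150 left).
Dec has 31 days: +31 → Jan 1, 1753 (119 left).
Jan has 31 days: +31 → Feb 1, 1753 (88 left).
Feb has 28 days: +28 → Mar 1, 1753 (60 left).
Mar has 31 days: +31 → Apr 1, 1753 (29 left).
+29 → Apr 30, 1753.

April 30, 1753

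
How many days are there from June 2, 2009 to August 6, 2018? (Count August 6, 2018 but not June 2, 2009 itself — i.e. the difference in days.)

3352

Jun 2, 2009 → Jun 2, 2010: 365 days.
Jun 2, 2010 → Jun 2, 2011: 365 days.
Jun 2, 2011 → Jun 2, 2012: 366 days (Feb 29, 2012 is in that span).
Jun 2, 2012 → Jun 2, 2013: 365 days.
Jun 2, 2013 → Jun 2, 2014: 365 days.
Jun 2, 2014 → Jun 2, 2015: 365 days.
Jun 2, 2015 → Jun 2, 2016: 366 days (Feb 29, 2016 is in that span).
Jun 2, 2016 → Jun 2, 2017: 365 days.
Jun 2, 2017 → Jun 2, 2018: 365 days.
Jun 2, 2018 → Jul 2, 2018: 30 days (June has 30).
Jul 2, 2018 → Aug 2, 2018: 31 days (July has 31).
Aug 2, 2018 → Aug 6, 2018: 4 days.
Total: 3352 days.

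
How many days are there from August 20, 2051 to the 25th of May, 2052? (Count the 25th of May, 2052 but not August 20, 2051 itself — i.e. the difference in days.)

Aug 20, 2051 → Sep 20, 2051: 31 days (August has 31).
Sep 20, 2051 → Oct 20, 2051: 30 days (September has 30).
Oct 20, 2051 → Nov 20, 2051: 31 days (October has 31).
Nov 20, 2051 → Dec 20, 2051: 30 days (November has 30).
Dec 20, 2051 → Jan 20, 2052: 31 days (December has 31).
Jan 20, 2052 → Feb 20, 2052: 31 days (January has 31).
Feb 20, 2052 → Mar 20, 2052: 29 days (February has 29).
Mar 20, 2052 → Apr 20, 2052: 31 days (March has 31).
Apr 20, 2052 → May 20, 2052: 30 days (April has 30).
May 20, 2052 → May 25, 2052: 5 days.
Total: 279 days.

279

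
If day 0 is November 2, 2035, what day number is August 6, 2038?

Nov 2, 2035 → Nov 2, 2036: 366 days (Feb 29, 2036 is in that span).
Nov 2, 2036 → Nov 2, 2037: 365 days.
Nov 2, 2037 → Dec 2, 2037: 30 days (November has 30).
Dec 2, 2037 → Jan 2, 2038: 31 days (December has 31).
Jan 2, 2038 → Feb 2, 2038: 31 days (January has 31).
Feb 2, 2038 → Mar 2, 2038: 28 days (February has 28).
Mar 2, 2038 → Apr 2, 2038: 31 days (March has 31).
Apr 2, 2038 → May 2, 2038: 30 days (April has 30).
May 2, 2038 → Jun 2, 2038: 31 days (May has 31).
Jun 2, 2038 → Jul 2, 2038: 30 days (June has 30).
Jul 2, 2038 → Aug 2, 2038: 31 days (July has 31).
Aug 2, 2038 → Aug 6, 2038: 4 days.
Total: 1008 days.

1008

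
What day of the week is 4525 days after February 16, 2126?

First find the weekday of Feb 16, 2126. Doomsday rule: the anchor day for the 2100s is Sunday. For year 26: 26÷12 = 2 r 2, and 2÷4 = 0, so 2+2+0 = 4.
Sunday + 4 ≡ Thursday — that's 2126's doomsday.
In February the doomsday date is Feb 28 (2126 is not a leap year).
Feb 16 is 12 days before Feb 28; 12 mod 7 = 5, so Thursday − 5 = Saturday.
4525 mod 7 = 3, so 4525 days after a Saturday is Saturday + 3 = Tuesday.

Tuesday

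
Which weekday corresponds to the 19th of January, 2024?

Friday

Doomsday rule: the anchor day for the 2000s is Tuesday. For year 24: 24÷12 = 2 r 0, and 0÷4 = 0, so 2+0+0 = 2.
Tuesday + 2 ≡ Thursday — that's 2024's doomsday.
In January the doomsday date is Jan 4 (2024 is a leap year (divisible by 4)).
Jan 19 is 15 days after Jan 4; 15 mod 7 = 1, so Thursday + 1 = Friday.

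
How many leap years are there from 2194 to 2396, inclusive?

49

Multiples of 4 in [2194,2396]: 51.
Of those, multiples of 100: 2 (not leap unless ÷400).
Multiples of 400: 0.
Leap years = 51 − 2 + 0 = 49.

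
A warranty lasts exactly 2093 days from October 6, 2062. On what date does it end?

June 29, 2068

+365 (one year) → Oct 6, 2063 (1728 left).
+366 (one year; includes Feb 29, 2064) → Oct 6, 2064 (1362 left).
+365 (one year) → Oct 6, 2065 (997 left).
+365 (one year) → Oct 6, 2066 (632 left).
+365 (one year) → Oct 6, 2067 (267 left).
Oct has 31 days: +26 → Nov 1, 2067 (241 left).
Nov has 30 days: +30 → Dec 1, 2067 (211 left).
Dec has 31 days: +31 → Jan 1, 2068 (180 left).
Jan has 31 days: +31 → Feb 1, 2068 (149 left).
Feb has 29 days: +29 → Mar 1, 2068 (120 left).
Mar has 31 days: +31 → Apr 1, 2068 (89 left).
Apr has 30 days: +30 → May 1, 2068 (59 left).
May has 31 days: +31 → Jun 1, 2068 (28 left).
+28 → Jun 29, 2068.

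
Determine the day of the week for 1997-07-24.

Thursday

January 1, 1997 is a Wednesday.
Jan 1, 1997 → Feb 1, 1997: 31 days (January has 31).
Feb 1, 1997 → Mar 1, 1997: 28 days (February has 28).
Mar 1, 1997 → Apr 1, 1997: 31 days (March has 31).
Apr 1, 1997 → May 1, 1997: 30 days (April has 30).
May 1, 1997 → Jun 1, 1997: 31 days (May has 31).
Jun 1, 1997 → Jul 1, 1997: 30 days (June has 30).
Jul 1, 1997 → Jul 24, 1997: 23 days.
Total: 204 days.
204 mod 7 = 1, so Wednesday + 1 = Thursday.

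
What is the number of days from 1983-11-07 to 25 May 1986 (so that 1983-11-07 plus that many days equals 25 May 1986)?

Nov 7, 1983 → Nov 7, 1984: 366 days (Feb 29, 1984 is in that span).
Nov 7, 1984 → Nov 7, 1985: 365 days.
Nov 7, 1985 → Dec 7, 1985: 30 days (November has 30).
Dec 7, 1985 → Jan 7, 1986: 31 days (December has 31).
Jan 7, 1986 → Feb 7, 1986: 31 days (January has 31).
Feb 7, 1986 → Mar 7, 1986: 28 days (February has 28).
Mar 7, 1986 → Apr 7, 1986: 31 days (March has 31).
Apr 7, 1986 → May 7, 1986: 30 days (April has 30).
May 7, 1986 → May 25, 1986: 18 days.
Total: 930 days.

930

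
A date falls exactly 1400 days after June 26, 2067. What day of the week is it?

First find the weekday of Jun 26, 2067. Doomsday rule: the anchor day for the 2000s is Tuesday. For year 67: 67÷12 = 5 r 7, and 7÷4 = 1, so 5+7+1 = 13.
Tuesday + 13 ≡ Monday — that's 2067's doomsday.
In June the doomsday date is Jun 6.
Jun 26 is 20 days after Jun 6; 20 mod 7 = 6, so Monday + 6 = Sunday.
1400 mod 7 = 0, so 1400 days after a Sunday is Sunday + 0 = Sunday.

Sunday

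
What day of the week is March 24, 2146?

Thursday

Doomsday rule: the anchor day for the 2100s is Sunday. For year 46: 46÷12 = 3 r 10, and 10÷4 = 2, so 3+10+2 = 15.
Sunday + 15 ≡ Monday — that's 2146's doomsday.
In March the doomsday date is Mar 14.
Mar 24 is 10 days after Mar 14; 10 mod 7 = 3, so Monday + 3 = Thursday.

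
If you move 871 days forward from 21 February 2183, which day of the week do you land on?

Monday

First find the weekday of Feb 21, 2183. Doomsday rule: the anchor day for the 2100s is Sunday. For year 83: 83÷12 = 6 r 11, and 11÷4 = 2, so 6+11+2 = 19.
Sunday + 19 ≡ Friday — that's 2183's doomsday.
In February the doomsday date is Feb 28 (2183 is not a leap year).
Feb 21 is 7 days before Feb 28; 7 mod 7 = 0, so Friday − 0 = Friday.
871 mod 7 = 3, so 871 days after a Friday is Friday + 3 = Monday.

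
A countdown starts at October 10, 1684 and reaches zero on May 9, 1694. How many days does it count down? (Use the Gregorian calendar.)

3498

Oct 10, 1684 → Oct 10, 1685: 365 days.
Oct 10, 1685 → Oct 10, 1686: 365 days.
Oct 10, 1686 → Oct 10, 1687: 365 days.
Oct 10, 1687 → Oct 10, 1688: 366 days (Feb 29, 1688 is in that span).
Oct 10, 1688 → Oct 10, 1689: 365 days.
Oct 10, 1689 → Oct 10, 1690: 365 days.
Oct 10, 1690 → Oct 10, 1691: 365 days.
Oct 10, 1691 → Oct 10, 1692: 366 days (Feb 29, 1692 is in that span).
Oct 10, 1692 → Oct 10, 1693: 365 days.
Oct 10, 1693 → Nov 10, 1693: 31 days (October has 31).
Nov 10, 1693 → Dec 10, 1693: 30 days (November has 30).
Dec 10, 1693 → Jan 10, 1694: 31 days (December has 31).
Jan 10, 1694 → Feb 10, 1694: 31 days (January has 31).
Feb 10, 1694 → Mar 10, 1694: 28 days (February has 28).
Mar 10, 1694 → Apr 10, 1694: 31 days (March has 31).
Apr 10, 1694 → May 9, 1694: 29 days.
Total: 3498 days.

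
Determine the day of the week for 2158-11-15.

January 1, 2158 is a Sunday.
Jan 1, 2158 → Feb 1, 2158: 31 days (January has 31).
Feb 1, 2158 → Mar 1, 2158: 28 days (February has 28).
Mar 1, 2158 → Apr 1, 2158: 31 days (March has 31).
Apr 1, 2158 → May 1, 2158: 30 days (April has 30).
May 1, 2158 → Jun 1, 2158: 31 days (May has 31).
Jun 1, 2158 → Jul 1, 2158: 30 days (June has 30).
Jul 1, 2158 → Aug 1, 2158: 31 days (July has 31).
Aug 1, 2158 → Sep 1, 2158: 31 days (August has 31).
Sep 1, 2158 → Oct 1, 2158: 30 days (September has 30).
Oct 1, 2158 → Nov 1, 2158: 31 days (October has 31).
Nov 1, 2158 → Nov 15, 2158: 14 days.
Total: 318 days.
318 mod 7 = 3, so Sunday + 3 = Wednesday.

Wednesday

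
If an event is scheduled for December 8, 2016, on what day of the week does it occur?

Doomsday rule: the anchor day for the 2000s is Tuesday. For year 16: 16÷12 = 1 r 4, and 4÷4 = 1, so 1+4+1 = 6.
Tuesday + 6 ≡ Monday — that's 2016's doomsday.
In December the doomsday date is Dec 12.
Dec 8 is 4 days before Dec 12; 4 mod 7 = 4, so Monday − 4 = Thursday.

Thursday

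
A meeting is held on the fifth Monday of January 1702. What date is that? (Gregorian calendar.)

January 1, 1702 is a Sunday.
The first Monday is therefore January 2 (1 days later).
The fifth Monday is 2 + 4×7 = January 30.

January 30, 1702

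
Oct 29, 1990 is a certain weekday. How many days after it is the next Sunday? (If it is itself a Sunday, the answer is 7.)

6

Oct 29, 1990 is a Monday.
From Monday to the next Sunday is 6 days.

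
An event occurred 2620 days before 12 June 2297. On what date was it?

April 10, 2290

−365 (one year) → Jun 12, 2296 (2255 left).
−366 (one year; includes Feb 29, 2296) → Jun 12, 2295 (1889 left).
−365 (one year) → Jun 12, 2294 (1524 left).
−365 (one year) → Jun 12, 2293 (1159 left).
−365 (one year) → Jun 12, 2292 (794 left).
−366 (one year; includes Feb 29, 2292) → Jun 12, 2291 (428 left).
−365 (one year) → Jun 12, 2290 (63 left).
−12 → May 31, 2290 (end of May, 31 days; 51 left).
−31 → Apr 30, 2290 (end of Apr, 30 days; 20 left).
−20 → Apr 10, 2290.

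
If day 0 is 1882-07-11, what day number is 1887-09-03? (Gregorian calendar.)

1880

Jul 11, 1882 → Jul 11, 1883: 365 days.
Jul 11, 1883 → Jul 11, 1884: 366 days (Feb 29, 1884 is in that span).
Jul 11, 1884 → Jul 11, 1885: 365 days.
Jul 11, 1885 → Jul 11, 1886: 365 days.
Jul 11, 1886 → Jul 11, 1887: 365 days.
Jul 11, 1887 → Aug 11, 1887: 31 days (July has 31).
Aug 11, 1887 → Sep 3, 1887: 23 days.
Total: 1880 days.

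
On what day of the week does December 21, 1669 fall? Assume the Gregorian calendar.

Saturday

Doomsday rule: the anchor day for the 1600s is Tuesday. For year 69: 69÷12 = 5 r 9, and 9÷4 = 2, so 5+9+2 = 16.
Tuesday + 16 ≡ Thursday — that's 1669's doomsday.
In December the doomsday date is Dec 12.
Dec 21 is 9 days after Dec 12; 9 mod 7 = 2, so Thursday + 2 = Saturday.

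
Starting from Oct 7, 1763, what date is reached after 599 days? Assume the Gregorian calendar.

May 28, 1765

+366 (one year; includes Feb 29, 1764) → Oct 7, 1764 (233 left).
Oct has 31 days: +25 → Nov 1, 1764 (208 left).
Nov has 30 days: +30 → Dec 1, 1764 (178 left).
Dec has 31 days: +31 → Jan 1, 1765 (147 left).
Jan has 31 days: +31 → Feb 1, 1765 (116 left).
Feb has 28 days: +28 → Mar 1, 1765 (88 left).
Mar has 31 days: +31 → Apr 1, 1765 (57 left).
Apr has 30 days: +30 → May 1, 1765 (27 left).
+27 → May 28, 1765.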